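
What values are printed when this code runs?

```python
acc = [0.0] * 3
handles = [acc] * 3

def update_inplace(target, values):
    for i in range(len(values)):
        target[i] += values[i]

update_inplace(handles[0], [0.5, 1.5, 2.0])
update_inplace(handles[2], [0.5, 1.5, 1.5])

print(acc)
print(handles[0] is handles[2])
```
[1.0, 3.0, 3.5]
True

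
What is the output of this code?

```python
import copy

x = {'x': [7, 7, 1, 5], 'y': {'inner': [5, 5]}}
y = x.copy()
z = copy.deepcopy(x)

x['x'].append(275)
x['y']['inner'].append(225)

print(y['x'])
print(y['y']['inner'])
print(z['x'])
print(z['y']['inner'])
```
[7, 7, 1, 5, 275]
[5, 5, 225]
[7, 7, 1, 5]
[5, 5]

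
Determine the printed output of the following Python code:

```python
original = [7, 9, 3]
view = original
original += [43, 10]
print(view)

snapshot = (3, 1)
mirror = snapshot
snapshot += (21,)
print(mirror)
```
[7, 9, 3, 43, 10]
(3, 1)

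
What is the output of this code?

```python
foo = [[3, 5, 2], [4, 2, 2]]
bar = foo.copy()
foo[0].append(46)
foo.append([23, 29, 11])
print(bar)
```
[[3, 5, 2, 46], [4, 2, 2]]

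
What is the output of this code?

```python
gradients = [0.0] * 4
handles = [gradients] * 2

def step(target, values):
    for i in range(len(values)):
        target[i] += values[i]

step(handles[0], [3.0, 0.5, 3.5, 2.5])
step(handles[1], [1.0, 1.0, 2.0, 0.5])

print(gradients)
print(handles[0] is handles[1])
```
[4.0, 1.5, 5.5, 3.0]
True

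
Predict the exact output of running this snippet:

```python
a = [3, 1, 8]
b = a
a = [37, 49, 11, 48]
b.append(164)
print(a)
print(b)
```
[37, 49, 11, 48]
[3, 1, 8, 164]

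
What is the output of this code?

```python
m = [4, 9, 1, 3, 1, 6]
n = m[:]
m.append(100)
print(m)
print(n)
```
[4, 9, 1, 3, 1, 6, 100]
[4, 9, 1, 3, 1, 6]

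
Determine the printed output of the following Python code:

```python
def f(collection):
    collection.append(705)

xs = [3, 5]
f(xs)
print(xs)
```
[3, 5, 705]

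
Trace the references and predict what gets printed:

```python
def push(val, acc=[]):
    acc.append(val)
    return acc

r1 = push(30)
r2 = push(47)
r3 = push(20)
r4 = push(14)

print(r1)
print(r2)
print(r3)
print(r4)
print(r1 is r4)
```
[30, 47, 20, 14]
[30, 47, 20, 14]
[30, 47, 20, 14]
[30, 47, 20, 14]
True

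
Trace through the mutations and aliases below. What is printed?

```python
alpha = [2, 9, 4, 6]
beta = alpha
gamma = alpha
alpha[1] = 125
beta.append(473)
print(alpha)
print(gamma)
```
[2, 125, 4, 6, 473]
[2, 125, 4, 6, 473]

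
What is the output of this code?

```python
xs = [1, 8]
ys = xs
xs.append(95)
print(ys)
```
[1, 8, 95]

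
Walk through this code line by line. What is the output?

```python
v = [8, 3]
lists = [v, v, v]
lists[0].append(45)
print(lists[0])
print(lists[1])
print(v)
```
[8, 3, 45]
[8, 3, 45]
[8, 3, 45]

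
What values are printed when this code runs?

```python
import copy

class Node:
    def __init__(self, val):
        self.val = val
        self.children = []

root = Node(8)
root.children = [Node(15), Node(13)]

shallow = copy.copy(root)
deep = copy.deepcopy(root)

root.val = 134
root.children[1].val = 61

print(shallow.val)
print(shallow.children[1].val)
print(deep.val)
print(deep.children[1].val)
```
8
61
8
13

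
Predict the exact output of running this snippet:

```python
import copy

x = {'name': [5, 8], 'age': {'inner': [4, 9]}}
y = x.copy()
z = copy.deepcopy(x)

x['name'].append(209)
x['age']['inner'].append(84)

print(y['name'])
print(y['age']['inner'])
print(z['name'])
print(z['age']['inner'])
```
[5, 8, 209]
[4, 9, 84]
[5, 8]
[4, 9]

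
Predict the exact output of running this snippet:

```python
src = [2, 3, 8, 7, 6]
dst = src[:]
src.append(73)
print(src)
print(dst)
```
[2, 3, 8, 7, 6, 73]
[2, 3, 8, 7, 6]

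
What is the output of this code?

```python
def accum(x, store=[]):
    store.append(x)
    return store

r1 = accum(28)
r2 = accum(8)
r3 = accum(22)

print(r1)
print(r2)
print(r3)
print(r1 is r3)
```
[28, 8, 22]
[28, 8, 22]
[28, 8, 22]
True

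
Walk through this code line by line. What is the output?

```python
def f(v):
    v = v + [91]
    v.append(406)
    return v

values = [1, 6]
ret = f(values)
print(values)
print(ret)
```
[1, 6]
[1, 6, 91, 406]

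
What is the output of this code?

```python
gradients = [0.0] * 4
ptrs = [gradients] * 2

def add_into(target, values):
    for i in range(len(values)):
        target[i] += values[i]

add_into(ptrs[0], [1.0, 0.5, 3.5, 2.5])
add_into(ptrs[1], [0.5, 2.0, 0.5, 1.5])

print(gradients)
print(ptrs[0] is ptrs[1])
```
[1.5, 2.5, 4.0, 4.0]
True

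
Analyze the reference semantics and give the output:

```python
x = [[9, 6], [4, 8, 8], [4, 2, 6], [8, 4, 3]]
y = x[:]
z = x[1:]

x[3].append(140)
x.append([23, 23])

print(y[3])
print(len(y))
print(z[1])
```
[8, 4, 3, 140]
4
[4, 2, 6]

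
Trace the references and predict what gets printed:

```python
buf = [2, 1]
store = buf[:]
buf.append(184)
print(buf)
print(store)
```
[2, 1, 184]
[2, 1]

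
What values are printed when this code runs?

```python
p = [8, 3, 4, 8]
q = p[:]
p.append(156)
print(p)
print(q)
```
[8, 3, 4, 8, 156]
[8, 3, 4, 8]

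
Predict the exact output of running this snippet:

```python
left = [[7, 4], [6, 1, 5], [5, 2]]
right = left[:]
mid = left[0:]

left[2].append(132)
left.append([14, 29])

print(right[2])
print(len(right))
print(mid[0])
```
[5, 2, 132]
3
[7, 4]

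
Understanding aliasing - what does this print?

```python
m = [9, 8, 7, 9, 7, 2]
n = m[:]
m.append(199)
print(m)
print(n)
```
[9, 8, 7, 9, 7, 2, 199]
[9, 8, 7, 9, 7, 2]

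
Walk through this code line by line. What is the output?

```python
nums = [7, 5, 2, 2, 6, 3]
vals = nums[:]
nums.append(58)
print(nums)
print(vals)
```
[7, 5, 2, 2, 6, 3, 58]
[7, 5, 2, 2, 6, 3]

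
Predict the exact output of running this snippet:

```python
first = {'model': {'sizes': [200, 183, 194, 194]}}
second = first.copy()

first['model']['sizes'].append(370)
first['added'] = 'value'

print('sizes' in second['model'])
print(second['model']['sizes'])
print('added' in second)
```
True
[200, 183, 194, 194, 370]
False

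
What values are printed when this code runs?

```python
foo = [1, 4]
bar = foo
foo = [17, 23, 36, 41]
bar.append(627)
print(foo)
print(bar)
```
[17, 23, 36, 41]
[1, 4, 627]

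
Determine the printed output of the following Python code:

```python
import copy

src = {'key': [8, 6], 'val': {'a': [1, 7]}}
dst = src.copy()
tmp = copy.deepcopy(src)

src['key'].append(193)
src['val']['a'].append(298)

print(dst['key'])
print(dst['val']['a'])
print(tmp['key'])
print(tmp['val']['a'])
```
[8, 6, 193]
[1, 7, 298]
[8, 6]
[1, 7]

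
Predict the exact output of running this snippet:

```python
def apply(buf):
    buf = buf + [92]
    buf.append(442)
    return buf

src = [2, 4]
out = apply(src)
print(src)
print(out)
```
[2, 4]
[2, 4, 92, 442]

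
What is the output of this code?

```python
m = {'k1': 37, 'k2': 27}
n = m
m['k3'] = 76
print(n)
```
{'k1': 37, 'k2': 27, 'k3': 76}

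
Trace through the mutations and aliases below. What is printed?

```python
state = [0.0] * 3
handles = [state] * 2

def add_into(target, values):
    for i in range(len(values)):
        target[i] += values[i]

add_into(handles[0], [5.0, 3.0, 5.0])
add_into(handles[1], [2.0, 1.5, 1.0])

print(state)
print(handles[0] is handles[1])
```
[7.0, 4.5, 6.0]
True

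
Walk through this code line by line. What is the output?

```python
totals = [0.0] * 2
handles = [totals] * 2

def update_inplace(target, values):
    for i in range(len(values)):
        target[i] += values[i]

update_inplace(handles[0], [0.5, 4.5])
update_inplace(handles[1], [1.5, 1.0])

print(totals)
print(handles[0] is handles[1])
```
[2.0, 5.5]
True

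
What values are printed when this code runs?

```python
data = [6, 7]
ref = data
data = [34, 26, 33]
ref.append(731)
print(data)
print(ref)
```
[34, 26, 33]
[6, 7, 731]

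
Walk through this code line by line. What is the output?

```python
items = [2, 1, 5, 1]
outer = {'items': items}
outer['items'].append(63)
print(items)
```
[2, 1, 5, 1, 63]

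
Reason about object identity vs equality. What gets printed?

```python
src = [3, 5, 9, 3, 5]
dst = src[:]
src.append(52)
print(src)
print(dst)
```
[3, 5, 9, 3, 5, 52]
[3, 5, 9, 3, 5]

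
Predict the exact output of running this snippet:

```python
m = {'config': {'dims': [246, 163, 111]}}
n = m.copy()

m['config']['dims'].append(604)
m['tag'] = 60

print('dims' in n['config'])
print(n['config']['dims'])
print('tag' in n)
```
True
[246, 163, 111, 604]
False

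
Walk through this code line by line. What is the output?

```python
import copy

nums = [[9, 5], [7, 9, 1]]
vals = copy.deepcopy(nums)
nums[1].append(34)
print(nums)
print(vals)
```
[[9, 5], [7, 9, 1, 34]]
[[9, 5], [7, 9, 1]]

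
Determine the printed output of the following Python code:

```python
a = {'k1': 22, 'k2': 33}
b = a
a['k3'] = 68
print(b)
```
{'k1': 22, 'k2': 33, 'k3': 68}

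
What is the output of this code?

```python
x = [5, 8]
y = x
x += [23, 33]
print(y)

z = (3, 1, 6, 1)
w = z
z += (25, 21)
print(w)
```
[5, 8, 23, 33]
(3, 1, 6, 1)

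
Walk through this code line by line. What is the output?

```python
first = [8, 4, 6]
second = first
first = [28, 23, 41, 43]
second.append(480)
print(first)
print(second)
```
[28, 23, 41, 43]
[8, 4, 6, 480]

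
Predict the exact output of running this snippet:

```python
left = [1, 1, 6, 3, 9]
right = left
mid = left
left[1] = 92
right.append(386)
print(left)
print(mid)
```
[1, 92, 6, 3, 9, 386]
[1, 92, 6, 3, 9, 386]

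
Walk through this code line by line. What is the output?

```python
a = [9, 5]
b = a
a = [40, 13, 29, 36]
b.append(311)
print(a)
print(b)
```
[40, 13, 29, 36]
[9, 5, 311]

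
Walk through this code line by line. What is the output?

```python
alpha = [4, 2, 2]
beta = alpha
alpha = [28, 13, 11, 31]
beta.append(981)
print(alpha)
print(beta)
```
[28, 13, 11, 31]
[4, 2, 2, 981]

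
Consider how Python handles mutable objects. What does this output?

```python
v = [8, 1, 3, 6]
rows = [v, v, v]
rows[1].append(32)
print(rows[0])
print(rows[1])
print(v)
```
[8, 1, 3, 6, 32]
[8, 1, 3, 6, 32]
[8, 1, 3, 6, 32]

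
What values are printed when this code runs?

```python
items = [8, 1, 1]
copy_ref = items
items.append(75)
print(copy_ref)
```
[8, 1, 1, 75]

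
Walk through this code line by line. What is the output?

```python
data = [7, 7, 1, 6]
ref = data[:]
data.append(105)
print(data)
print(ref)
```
[7, 7, 1, 6, 105]
[7, 7, 1, 6]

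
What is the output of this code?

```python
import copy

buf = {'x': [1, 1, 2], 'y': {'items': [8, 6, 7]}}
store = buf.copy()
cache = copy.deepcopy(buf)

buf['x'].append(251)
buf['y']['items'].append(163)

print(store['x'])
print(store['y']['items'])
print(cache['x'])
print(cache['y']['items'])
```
[1, 1, 2, 251]
[8, 6, 7, 163]
[1, 1, 2]
[8, 6, 7]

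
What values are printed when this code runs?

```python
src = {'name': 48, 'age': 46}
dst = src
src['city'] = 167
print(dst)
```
{'name': 48, 'age': 46, 'city': 167}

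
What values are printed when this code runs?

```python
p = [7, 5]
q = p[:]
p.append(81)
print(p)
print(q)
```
[7, 5, 81]
[7, 5]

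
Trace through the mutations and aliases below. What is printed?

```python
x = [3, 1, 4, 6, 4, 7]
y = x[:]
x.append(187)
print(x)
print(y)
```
[3, 1, 4, 6, 4, 7, 187]
[3, 1, 4, 6, 4, 7]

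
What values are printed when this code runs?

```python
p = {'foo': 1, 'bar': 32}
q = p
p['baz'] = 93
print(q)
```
{'foo': 1, 'bar': 32, 'baz': 93}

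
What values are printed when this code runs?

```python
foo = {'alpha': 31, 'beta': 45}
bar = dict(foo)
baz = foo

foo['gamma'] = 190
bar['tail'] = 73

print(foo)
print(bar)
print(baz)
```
{'alpha': 31, 'beta': 45, 'gamma': 190}
{'alpha': 31, 'beta': 45, 'tail': 73}
{'alpha': 31, 'beta': 45, 'gamma': 190}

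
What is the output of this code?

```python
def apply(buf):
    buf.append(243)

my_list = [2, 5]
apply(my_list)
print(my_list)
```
[2, 5, 243]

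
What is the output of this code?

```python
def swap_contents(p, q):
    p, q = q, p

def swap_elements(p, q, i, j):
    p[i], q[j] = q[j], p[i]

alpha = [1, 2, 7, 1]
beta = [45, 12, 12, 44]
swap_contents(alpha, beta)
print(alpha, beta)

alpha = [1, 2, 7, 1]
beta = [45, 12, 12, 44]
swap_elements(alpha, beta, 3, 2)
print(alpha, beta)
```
[1, 2, 7, 1] [45, 12, 12, 44]
[1, 2, 7, 12] [45, 12, 1, 44]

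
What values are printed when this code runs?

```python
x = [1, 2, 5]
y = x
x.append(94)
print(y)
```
[1, 2, 5, 94]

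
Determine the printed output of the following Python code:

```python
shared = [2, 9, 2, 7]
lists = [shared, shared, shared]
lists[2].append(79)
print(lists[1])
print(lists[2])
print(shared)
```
[2, 9, 2, 7, 79]
[2, 9, 2, 7, 79]
[2, 9, 2, 7, 79]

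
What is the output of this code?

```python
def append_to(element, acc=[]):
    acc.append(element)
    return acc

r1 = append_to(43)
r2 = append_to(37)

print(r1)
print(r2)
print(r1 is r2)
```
[43, 37]
[43, 37]
True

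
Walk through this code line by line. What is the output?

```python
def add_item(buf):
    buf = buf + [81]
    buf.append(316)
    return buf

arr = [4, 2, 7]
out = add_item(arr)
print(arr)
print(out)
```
[4, 2, 7]
[4, 2, 7, 81, 316]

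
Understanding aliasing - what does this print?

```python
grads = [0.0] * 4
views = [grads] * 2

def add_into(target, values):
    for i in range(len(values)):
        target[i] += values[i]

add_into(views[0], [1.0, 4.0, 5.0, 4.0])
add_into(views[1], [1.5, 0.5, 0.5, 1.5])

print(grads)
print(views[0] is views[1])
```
[2.5, 4.5, 5.5, 5.5]
True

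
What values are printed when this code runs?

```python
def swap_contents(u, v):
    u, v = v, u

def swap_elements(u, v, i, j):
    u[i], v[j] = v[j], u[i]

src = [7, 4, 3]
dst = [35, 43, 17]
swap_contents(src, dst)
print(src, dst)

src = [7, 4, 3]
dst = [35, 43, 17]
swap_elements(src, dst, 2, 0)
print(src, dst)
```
[7, 4, 3] [35, 43, 17]
[7, 4, 35] [3, 43, 17]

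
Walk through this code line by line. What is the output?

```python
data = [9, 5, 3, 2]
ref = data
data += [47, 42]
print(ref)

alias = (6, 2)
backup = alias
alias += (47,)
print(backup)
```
[9, 5, 3, 2, 47, 42]
(6, 2)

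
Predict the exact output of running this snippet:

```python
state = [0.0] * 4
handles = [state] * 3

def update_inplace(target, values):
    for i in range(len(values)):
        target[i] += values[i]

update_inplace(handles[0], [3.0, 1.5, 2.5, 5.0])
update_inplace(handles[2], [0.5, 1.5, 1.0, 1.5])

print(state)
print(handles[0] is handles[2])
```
[3.5, 3.0, 3.5, 6.5]
True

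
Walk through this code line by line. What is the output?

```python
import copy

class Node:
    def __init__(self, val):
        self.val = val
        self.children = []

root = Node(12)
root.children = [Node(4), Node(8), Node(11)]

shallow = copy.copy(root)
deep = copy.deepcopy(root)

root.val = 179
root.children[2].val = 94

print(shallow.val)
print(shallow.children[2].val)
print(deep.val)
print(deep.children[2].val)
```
12
94
12
11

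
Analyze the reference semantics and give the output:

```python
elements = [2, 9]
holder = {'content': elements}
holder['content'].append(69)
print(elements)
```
[2, 9, 69]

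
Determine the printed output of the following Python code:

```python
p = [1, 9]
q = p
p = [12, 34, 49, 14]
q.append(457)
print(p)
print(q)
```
[12, 34, 49, 14]
[1, 9, 457]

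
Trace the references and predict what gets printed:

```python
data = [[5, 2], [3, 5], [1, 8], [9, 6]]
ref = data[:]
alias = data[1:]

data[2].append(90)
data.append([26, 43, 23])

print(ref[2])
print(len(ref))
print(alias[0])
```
[1, 8, 90]
4
[3, 5]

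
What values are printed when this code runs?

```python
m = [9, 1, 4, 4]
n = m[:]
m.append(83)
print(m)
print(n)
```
[9, 1, 4, 4, 83]
[9, 1, 4, 4]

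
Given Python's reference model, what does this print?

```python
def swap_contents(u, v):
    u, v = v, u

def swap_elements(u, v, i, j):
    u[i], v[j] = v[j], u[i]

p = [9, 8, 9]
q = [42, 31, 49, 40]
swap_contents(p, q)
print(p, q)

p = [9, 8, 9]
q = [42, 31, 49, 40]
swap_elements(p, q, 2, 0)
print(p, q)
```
[9, 8, 9] [42, 31, 49, 40]
[9, 8, 42] [9, 31, 49, 40]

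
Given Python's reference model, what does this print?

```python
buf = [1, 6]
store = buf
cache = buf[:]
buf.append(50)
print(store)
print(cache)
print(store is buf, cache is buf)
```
[1, 6, 50]
[1, 6]
True False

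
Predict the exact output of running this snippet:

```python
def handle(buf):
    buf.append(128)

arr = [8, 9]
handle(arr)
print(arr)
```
[8, 9, 128]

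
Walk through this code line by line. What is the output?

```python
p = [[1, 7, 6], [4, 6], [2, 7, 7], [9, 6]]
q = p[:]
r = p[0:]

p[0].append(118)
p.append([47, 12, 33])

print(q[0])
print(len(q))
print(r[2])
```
[1, 7, 6, 118]
4
[2, 7, 7]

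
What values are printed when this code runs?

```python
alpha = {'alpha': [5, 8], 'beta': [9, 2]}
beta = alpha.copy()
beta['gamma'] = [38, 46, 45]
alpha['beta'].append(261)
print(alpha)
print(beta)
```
{'alpha': [5, 8], 'beta': [9, 2, 261]}
{'alpha': [5, 8], 'beta': [9, 2, 261], 'gamma': [38, 46, 45]}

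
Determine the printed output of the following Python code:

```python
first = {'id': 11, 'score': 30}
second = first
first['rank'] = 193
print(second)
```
{'id': 11, 'score': 30, 'rank': 193}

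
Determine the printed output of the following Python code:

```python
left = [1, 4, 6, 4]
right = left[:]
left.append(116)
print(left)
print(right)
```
[1, 4, 6, 4, 116]
[1, 4, 6, 4]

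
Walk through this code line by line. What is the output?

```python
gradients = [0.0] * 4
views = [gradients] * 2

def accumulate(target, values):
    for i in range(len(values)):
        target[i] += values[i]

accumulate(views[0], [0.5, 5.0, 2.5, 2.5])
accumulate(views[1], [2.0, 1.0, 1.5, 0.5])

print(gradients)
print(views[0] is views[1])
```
[2.5, 6.0, 4.0, 3.0]
True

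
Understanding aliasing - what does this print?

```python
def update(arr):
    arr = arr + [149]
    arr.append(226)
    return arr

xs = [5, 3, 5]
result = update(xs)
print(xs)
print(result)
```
[5, 3, 5]
[5, 3, 5, 149, 226]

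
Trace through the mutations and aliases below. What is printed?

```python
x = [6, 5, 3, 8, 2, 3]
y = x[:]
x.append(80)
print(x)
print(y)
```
[6, 5, 3, 8, 2, 3, 80]
[6, 5, 3, 8, 2, 3]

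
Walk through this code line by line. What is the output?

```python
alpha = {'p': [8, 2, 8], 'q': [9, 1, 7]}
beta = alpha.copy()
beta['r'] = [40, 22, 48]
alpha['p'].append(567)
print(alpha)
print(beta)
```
{'p': [8, 2, 8, 567], 'q': [9, 1, 7]}
{'p': [8, 2, 8, 567], 'q': [9, 1, 7], 'r': [40, 22, 48]}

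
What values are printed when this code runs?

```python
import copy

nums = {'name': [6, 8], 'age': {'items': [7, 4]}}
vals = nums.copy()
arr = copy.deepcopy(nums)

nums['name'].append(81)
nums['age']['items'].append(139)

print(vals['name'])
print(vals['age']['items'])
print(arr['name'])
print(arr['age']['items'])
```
[6, 8, 81]
[7, 4, 139]
[6, 8]
[7, 4]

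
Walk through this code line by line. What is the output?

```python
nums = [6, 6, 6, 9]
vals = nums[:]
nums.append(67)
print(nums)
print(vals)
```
[6, 6, 6, 9, 67]
[6, 6, 6, 9]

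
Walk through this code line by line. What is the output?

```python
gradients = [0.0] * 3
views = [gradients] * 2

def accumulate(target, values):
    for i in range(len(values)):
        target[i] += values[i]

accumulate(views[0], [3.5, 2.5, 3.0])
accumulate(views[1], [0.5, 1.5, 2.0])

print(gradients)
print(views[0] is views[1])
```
[4.0, 4.0, 5.0]
True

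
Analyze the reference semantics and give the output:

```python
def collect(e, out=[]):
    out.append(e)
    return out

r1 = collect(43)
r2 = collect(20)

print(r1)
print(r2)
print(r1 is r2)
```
[43, 20]
[43, 20]
True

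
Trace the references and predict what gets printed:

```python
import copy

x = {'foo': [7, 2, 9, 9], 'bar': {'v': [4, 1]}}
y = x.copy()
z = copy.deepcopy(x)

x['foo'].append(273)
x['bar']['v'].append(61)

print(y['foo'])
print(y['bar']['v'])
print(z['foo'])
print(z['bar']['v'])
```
[7, 2, 9, 9, 273]
[4, 1, 61]
[7, 2, 9, 9]
[4, 1]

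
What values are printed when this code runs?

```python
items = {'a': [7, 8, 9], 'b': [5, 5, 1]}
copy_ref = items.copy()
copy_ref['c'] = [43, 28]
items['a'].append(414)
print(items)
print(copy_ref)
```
{'a': [7, 8, 9, 414], 'b': [5, 5, 1]}
{'a': [7, 8, 9, 414], 'b': [5, 5, 1], 'c': [43, 28]}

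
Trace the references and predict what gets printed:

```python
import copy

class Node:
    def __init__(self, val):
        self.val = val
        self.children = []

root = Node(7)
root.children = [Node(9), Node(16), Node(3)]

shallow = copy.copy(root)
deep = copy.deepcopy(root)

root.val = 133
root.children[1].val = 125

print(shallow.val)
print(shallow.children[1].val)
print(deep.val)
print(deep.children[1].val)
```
7
125
7
16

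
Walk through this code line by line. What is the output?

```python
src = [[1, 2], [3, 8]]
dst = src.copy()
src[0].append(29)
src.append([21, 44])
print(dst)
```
[[1, 2, 29], [3, 8]]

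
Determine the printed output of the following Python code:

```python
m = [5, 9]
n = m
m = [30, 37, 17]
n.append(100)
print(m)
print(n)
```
[30, 37, 17]
[5, 9, 100]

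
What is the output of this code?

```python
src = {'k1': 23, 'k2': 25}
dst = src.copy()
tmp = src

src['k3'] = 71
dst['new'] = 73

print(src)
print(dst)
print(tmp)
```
{'k1': 23, 'k2': 25, 'k3': 71}
{'k1': 23, 'k2': 25, 'new': 73}
{'k1': 23, 'k2': 25, 'k3': 71}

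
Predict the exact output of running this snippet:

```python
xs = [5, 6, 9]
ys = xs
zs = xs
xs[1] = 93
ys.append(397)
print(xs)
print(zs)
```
[5, 93, 9, 397]
[5, 93, 9, 397]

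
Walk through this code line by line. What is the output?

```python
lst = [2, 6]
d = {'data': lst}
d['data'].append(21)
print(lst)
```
[2, 6, 21]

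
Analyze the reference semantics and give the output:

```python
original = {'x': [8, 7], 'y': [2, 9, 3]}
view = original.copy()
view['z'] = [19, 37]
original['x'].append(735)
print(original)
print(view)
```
{'x': [8, 7, 735], 'y': [2, 9, 3]}
{'x': [8, 7, 735], 'y': [2, 9, 3], 'z': [19, 37]}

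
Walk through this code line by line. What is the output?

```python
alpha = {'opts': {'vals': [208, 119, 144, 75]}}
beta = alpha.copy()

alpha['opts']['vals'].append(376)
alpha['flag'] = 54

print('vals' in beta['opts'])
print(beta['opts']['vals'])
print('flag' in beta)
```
True
[208, 119, 144, 75, 376]
False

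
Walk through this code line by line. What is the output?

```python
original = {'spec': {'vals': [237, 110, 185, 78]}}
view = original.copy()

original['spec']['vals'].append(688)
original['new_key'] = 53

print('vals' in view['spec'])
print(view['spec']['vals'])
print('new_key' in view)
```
True
[237, 110, 185, 78, 688]
False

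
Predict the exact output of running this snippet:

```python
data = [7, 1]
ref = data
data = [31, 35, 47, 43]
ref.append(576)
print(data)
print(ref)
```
[31, 35, 47, 43]
[7, 1, 576]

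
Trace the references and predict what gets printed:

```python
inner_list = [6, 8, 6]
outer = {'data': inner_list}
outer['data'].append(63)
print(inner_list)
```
[6, 8, 6, 63]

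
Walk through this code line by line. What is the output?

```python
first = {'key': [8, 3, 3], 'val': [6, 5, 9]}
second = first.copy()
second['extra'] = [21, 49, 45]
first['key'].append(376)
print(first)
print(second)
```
{'key': [8, 3, 3, 376], 'val': [6, 5, 9]}
{'key': [8, 3, 3, 376], 'val': [6, 5, 9], 'extra': [21, 49, 45]}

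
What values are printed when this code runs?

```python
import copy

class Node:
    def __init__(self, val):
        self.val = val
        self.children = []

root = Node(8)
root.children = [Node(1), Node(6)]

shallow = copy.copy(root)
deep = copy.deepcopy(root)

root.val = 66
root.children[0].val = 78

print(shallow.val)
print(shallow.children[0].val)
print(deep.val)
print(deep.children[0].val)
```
8
78
8
1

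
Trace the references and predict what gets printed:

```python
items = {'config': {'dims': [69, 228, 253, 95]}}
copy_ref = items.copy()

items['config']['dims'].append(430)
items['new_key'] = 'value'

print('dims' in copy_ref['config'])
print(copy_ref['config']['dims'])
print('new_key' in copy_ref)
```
True
[69, 228, 253, 95, 430]
False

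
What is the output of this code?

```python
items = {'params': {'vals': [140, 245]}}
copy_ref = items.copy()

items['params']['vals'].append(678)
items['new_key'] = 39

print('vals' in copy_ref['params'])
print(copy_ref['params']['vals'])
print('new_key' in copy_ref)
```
True
[140, 245, 678]
False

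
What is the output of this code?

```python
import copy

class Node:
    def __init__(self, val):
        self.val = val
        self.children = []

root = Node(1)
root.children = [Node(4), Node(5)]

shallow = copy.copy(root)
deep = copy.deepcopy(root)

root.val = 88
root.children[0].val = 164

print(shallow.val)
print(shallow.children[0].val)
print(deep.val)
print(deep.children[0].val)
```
1
164
1
4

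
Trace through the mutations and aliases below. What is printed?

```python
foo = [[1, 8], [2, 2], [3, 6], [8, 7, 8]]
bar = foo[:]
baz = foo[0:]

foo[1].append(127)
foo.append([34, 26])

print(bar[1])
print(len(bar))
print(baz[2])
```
[2, 2, 127]
4
[3, 6]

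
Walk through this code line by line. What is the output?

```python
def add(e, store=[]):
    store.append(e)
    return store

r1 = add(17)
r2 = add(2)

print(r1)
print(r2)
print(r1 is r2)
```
[17, 2]
[17, 2]
True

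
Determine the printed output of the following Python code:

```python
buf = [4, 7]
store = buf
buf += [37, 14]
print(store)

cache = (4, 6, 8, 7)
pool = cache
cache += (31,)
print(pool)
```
[4, 7, 37, 14]
(4, 6, 8, 7)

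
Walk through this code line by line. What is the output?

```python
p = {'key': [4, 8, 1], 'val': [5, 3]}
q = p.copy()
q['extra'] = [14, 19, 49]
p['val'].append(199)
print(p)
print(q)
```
{'key': [4, 8, 1], 'val': [5, 3, 199]}
{'key': [4, 8, 1], 'val': [5, 3, 199], 'extra': [14, 19, 49]}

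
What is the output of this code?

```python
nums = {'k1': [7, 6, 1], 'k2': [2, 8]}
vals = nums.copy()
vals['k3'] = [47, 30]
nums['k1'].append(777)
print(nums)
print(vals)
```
{'k1': [7, 6, 1, 777], 'k2': [2, 8]}
{'k1': [7, 6, 1, 777], 'k2': [2, 8], 'k3': [47, 30]}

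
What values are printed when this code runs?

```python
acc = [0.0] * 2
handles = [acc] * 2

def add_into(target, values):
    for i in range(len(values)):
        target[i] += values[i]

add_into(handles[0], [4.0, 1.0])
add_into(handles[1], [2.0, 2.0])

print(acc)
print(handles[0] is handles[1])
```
[6.0, 3.0]
True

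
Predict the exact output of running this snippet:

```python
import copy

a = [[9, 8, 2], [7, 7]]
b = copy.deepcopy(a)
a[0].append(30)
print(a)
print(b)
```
[[9, 8, 2, 30], [7, 7]]
[[9, 8, 2], [7, 7]]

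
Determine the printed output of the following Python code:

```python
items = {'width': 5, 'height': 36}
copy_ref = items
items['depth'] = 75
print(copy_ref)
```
{'width': 5, 'height': 36, 'depth': 75}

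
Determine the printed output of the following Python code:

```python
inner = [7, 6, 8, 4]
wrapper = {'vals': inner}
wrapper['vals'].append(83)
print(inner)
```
[7, 6, 8, 4, 83]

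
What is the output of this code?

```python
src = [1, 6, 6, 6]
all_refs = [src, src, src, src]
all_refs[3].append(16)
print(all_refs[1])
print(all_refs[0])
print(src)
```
[1, 6, 6, 6, 16]
[1, 6, 6, 6, 16]
[1, 6, 6, 6, 16]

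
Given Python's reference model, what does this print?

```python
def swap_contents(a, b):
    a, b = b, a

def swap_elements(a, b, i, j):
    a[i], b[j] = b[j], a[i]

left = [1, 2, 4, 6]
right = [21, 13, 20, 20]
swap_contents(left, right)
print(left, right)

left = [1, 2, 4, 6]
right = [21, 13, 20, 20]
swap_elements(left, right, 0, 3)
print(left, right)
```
[1, 2, 4, 6] [21, 13, 20, 20]
[20, 2, 4, 6] [21, 13, 20, 1]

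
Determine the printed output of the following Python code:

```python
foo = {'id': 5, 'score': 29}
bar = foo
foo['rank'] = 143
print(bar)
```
{'id': 5, 'score': 29, 'rank': 143}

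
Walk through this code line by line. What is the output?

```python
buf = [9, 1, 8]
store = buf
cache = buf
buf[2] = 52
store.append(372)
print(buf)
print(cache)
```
[9, 1, 52, 372]
[9, 1, 52, 372]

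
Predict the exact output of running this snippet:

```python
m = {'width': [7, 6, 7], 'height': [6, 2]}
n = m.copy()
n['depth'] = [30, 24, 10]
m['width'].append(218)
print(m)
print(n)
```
{'width': [7, 6, 7, 218], 'height': [6, 2]}
{'width': [7, 6, 7, 218], 'height': [6, 2], 'depth': [30, 24, 10]}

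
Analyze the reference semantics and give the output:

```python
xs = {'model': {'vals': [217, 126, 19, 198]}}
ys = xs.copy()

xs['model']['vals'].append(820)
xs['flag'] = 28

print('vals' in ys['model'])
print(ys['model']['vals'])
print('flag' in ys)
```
True
[217, 126, 19, 198, 820]
False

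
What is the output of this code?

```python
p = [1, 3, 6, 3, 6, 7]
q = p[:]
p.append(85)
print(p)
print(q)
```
[1, 3, 6, 3, 6, 7, 85]
[1, 3, 6, 3, 6, 7]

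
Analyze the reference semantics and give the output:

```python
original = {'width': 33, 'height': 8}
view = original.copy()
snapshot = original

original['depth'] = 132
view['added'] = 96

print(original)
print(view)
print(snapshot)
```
{'width': 33, 'height': 8, 'depth': 132}
{'width': 33, 'height': 8, 'added': 96}
{'width': 33, 'height': 8, 'depth': 132}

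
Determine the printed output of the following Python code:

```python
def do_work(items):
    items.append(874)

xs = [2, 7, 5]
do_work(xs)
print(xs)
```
[2, 7, 5, 874]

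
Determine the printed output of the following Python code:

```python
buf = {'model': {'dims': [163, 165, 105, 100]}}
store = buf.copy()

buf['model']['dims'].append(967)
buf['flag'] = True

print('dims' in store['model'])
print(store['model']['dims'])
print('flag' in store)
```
True
[163, 165, 105, 100, 967]
False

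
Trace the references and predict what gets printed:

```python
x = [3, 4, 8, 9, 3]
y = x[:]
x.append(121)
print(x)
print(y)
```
[3, 4, 8, 9, 3, 121]
[3, 4, 8, 9, 3]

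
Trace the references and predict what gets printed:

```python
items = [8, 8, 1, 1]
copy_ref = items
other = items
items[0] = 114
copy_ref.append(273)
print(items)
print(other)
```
[114, 8, 1, 1, 273]
[114, 8, 1, 1, 273]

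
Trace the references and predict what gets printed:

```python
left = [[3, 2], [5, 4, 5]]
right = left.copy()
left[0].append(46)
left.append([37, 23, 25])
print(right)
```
[[3, 2, 46], [5, 4, 5]]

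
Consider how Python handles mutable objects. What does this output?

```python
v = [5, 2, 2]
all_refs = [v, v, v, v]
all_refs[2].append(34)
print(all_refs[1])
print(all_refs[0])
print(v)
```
[5, 2, 2, 34]
[5, 2, 2, 34]
[5, 2, 2, 34]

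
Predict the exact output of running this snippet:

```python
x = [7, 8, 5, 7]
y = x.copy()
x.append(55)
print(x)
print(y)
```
[7, 8, 5, 7, 55]
[7, 8, 5, 7]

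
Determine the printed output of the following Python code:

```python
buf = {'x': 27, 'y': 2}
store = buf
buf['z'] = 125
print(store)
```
{'x': 27, 'y': 2, 'z': 125}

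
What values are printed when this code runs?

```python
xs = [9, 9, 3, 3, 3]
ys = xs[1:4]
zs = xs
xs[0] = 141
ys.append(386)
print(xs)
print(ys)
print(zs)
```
[141, 9, 3, 3, 3]
[9, 3, 3, 386]
[141, 9, 3, 3, 3]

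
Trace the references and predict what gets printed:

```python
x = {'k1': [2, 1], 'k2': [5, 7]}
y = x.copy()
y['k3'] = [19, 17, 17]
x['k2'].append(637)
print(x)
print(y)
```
{'k1': [2, 1], 'k2': [5, 7, 637]}
{'k1': [2, 1], 'k2': [5, 7, 637], 'k3': [19, 17, 17]}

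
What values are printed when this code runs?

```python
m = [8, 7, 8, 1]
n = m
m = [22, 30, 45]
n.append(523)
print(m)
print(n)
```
[22, 30, 45]
[8, 7, 8, 1, 523]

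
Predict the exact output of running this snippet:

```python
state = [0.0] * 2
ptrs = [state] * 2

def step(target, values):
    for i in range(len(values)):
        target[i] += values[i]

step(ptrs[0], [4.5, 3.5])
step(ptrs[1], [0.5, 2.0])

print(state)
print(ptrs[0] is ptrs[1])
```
[5.0, 5.5]
True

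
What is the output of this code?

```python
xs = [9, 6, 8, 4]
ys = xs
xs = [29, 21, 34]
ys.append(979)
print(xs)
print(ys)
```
[29, 21, 34]
[9, 6, 8, 4, 979]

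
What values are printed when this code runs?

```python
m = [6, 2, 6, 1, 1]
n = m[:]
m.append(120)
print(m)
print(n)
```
[6, 2, 6, 1, 1, 120]
[6, 2, 6, 1, 1]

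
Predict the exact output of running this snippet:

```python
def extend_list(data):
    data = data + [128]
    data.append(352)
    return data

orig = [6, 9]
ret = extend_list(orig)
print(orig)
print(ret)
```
[6, 9]
[6, 9, 128, 352]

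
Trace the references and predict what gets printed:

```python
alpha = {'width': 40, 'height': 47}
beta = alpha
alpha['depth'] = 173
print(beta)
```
{'width': 40, 'height': 47, 'depth': 173}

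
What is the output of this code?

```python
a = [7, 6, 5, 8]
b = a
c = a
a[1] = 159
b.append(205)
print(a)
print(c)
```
[7, 159, 5, 8, 205]
[7, 159, 5, 8, 205]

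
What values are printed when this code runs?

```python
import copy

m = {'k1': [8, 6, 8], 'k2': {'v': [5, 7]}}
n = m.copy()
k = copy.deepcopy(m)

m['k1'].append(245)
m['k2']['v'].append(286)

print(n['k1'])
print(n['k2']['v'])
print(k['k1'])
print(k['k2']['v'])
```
[8, 6, 8, 245]
[5, 7, 286]
[8, 6, 8]
[5, 7]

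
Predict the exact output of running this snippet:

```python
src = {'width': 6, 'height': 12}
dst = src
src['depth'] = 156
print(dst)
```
{'width': 6, 'height': 12, 'depth': 156}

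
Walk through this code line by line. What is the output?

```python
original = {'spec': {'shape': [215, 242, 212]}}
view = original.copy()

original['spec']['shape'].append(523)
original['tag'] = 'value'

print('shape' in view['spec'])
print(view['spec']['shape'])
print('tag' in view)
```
True
[215, 242, 212, 523]
False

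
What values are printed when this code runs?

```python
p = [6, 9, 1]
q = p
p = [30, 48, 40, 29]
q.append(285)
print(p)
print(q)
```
[30, 48, 40, 29]
[6, 9, 1, 285]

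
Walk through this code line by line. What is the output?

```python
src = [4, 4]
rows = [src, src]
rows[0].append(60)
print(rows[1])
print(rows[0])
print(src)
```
[4, 4, 60]
[4, 4, 60]
[4, 4, 60]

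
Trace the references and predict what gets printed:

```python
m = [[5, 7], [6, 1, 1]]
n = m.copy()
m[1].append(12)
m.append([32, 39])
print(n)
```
[[5, 7], [6, 1, 1, 12]]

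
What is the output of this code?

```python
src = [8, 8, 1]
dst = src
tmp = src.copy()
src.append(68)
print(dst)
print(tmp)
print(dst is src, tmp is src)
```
[8, 8, 1, 68]
[8, 8, 1]
True False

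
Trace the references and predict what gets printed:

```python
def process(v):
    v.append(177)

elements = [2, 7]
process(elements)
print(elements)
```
[2, 7, 177]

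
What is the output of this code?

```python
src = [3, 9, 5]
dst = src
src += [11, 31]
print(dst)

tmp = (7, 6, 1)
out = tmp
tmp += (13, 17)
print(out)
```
[3, 9, 5, 11, 31]
(7, 6, 1)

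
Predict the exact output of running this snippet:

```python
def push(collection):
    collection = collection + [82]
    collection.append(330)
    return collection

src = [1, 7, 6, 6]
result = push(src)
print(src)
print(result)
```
[1, 7, 6, 6]
[1, 7, 6, 6, 82, 330]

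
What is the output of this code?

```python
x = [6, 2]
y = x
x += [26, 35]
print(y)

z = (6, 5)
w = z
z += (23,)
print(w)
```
[6, 2, 26, 35]
(6, 5)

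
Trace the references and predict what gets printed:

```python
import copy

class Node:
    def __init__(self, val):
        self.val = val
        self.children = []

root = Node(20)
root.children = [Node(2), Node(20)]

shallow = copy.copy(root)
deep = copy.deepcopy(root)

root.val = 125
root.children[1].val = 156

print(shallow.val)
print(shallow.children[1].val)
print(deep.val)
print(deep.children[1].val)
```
20
156
20
20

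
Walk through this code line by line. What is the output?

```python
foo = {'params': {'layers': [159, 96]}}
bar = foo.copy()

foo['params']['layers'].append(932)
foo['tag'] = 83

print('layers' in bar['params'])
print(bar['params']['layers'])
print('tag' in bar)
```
True
[159, 96, 932]
False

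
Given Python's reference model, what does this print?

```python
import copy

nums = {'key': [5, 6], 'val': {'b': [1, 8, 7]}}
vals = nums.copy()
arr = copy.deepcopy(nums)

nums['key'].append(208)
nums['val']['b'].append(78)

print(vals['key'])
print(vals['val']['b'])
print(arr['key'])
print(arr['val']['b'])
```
[5, 6, 208]
[1, 8, 7, 78]
[5, 6]
[1, 8, 7]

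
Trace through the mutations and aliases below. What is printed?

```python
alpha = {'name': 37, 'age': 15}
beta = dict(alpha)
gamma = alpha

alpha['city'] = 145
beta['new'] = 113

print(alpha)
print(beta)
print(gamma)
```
{'name': 37, 'age': 15, 'city': 145}
{'name': 37, 'age': 15, 'new': 113}
{'name': 37, 'age': 15, 'city': 145}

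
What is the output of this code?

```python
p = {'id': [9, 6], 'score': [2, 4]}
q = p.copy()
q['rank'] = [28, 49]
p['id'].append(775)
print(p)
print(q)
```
{'id': [9, 6, 775], 'score': [2, 4]}
{'id': [9, 6, 775], 'score': [2, 4], 'rank': [28, 49]}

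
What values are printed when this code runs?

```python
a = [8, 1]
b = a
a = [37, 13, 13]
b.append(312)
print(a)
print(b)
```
[37, 13, 13]
[8, 1, 312]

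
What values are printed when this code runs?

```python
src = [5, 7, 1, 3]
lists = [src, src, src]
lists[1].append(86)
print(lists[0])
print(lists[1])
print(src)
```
[5, 7, 1, 3, 86]
[5, 7, 1, 3, 86]
[5, 7, 1, 3, 86]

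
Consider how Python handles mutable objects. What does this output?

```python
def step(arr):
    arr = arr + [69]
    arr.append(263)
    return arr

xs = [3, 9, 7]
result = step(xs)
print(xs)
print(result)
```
[3, 9, 7]
[3, 9, 7, 69, 263]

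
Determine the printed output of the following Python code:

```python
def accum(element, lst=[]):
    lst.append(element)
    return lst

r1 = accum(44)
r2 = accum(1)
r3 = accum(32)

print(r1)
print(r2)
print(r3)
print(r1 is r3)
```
[44, 1, 32]
[44, 1, 32]
[44, 1, 32]
True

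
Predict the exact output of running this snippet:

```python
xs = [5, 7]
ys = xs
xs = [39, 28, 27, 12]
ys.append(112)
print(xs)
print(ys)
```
[39, 28, 27, 12]
[5, 7, 112]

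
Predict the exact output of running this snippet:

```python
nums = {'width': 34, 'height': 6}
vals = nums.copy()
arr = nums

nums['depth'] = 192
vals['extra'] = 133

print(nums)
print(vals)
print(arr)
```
{'width': 34, 'height': 6, 'depth': 192}
{'width': 34, 'height': 6, 'extra': 133}
{'width': 34, 'height': 6, 'depth': 192}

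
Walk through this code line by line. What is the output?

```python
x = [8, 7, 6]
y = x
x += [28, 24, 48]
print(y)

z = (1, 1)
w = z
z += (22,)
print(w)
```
[8, 7, 6, 28, 24, 48]
(1, 1)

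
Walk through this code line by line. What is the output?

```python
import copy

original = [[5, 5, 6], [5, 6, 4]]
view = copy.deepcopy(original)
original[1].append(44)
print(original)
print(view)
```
[[5, 5, 6], [5, 6, 4, 44]]
[[5, 5, 6], [5, 6, 4]]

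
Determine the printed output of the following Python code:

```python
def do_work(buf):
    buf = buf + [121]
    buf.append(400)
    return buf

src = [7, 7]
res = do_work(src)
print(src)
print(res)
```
[7, 7]
[7, 7, 121, 400]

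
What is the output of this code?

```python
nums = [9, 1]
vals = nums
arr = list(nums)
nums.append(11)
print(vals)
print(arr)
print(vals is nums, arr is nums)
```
[9, 1, 11]
[9, 1]
True False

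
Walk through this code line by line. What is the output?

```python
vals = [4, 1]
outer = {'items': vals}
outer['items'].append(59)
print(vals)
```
[4, 1, 59]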